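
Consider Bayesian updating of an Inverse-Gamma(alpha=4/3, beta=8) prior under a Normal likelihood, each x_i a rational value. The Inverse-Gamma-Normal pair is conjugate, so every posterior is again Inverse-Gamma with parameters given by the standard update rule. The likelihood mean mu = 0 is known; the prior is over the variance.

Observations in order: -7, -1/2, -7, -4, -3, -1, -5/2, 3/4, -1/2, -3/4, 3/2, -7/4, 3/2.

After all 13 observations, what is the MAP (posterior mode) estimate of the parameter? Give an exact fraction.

obs 1: x=-7 → posterior Inverse-Gamma(11/6, 65/2)
obs 2: x=-1/2 → posterior Inverse-Gamma(7/3, 261/8)
obs 3: x=-7 → posterior Inverse-Gamma(17/6, 457/8)
obs 4: x=-4 → posterior Inverse-Gamma(10/3, 521/8)
obs 5: x=-3 → posterior Inverse-Gamma(23/6, 557/8)
obs 6: x=-1 → posterior Inverse-Gamma(13/3, 561/8)
obs 7: x=-5/2 → posterior Inverse-Gamma(29/6, 293/4)
obs 8: x=3/4 → posterior Inverse-Gamma(16/3, 2353/32)
obs 9: x=-1/2 → posterior Inverse-Gamma(35/6, 2357/32)
obs 10: x=-3/4 → posterior Inverse-Gamma(19/3, 1183/16)
obs 11: x=3/2 → posterior Inverse-Gamma(41/6, 1201/16)
obs 12: x=-7/4 → posterior Inverse-Gamma(22/3, 2451/32)
obs 13: x=3/2 → posterior Inverse-Gamma(47/6, 2487/32)

7461/848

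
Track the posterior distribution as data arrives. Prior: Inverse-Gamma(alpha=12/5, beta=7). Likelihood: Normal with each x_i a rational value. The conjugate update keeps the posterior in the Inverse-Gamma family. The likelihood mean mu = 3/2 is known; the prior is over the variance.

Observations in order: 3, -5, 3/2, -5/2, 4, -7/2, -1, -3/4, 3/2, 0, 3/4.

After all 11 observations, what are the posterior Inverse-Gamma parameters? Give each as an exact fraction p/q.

obs 1: x=3 → posterior Inverse-Gamma(29/10, 65/8)
obs 2: x=-5 → posterior Inverse-Gamma(17/5, 117/4)
obs 3: x=3/2 → posterior Inverse-Gamma(39/10, 117/4)
obs 4: x=-5/2 → posterior Inverse-Gamma(22/5, 149/4)
obs 5: x=4 → posterior Inverse-Gamma(49/10, 323/8)
obs 6: x=-7/2 → posterior Inverse-Gamma(27/5, 423/8)
obs 7: x=-1 → posterior Inverse-Gamma(59/10, 56)
obs 8: x=-3/4 → posterior Inverse-Gamma(32/5, 1873/32)
obs 9: x=3/2 → posterior Inverse-Gamma(69/10, 1873/32)
obs 10: x=0 → posterior Inverse-Gamma(37/5, 1909/32)
obs 11: x=3/4 → posterior Inverse-Gamma(79/10, 959/16)

alpha=79/10, beta=959/16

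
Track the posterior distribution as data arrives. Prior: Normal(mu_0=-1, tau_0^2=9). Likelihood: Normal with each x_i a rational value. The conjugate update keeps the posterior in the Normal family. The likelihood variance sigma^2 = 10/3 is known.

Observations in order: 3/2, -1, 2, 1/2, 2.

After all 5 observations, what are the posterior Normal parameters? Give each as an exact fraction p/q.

obs 1: x=3/2 → posterior Normal(61/74, 90/37)
obs 2: x=-1 → posterior Normal(7/128, 45/32)
obs 3: x=2 → posterior Normal(115/182, 90/91)
obs 4: x=1/2 → posterior Normal(71/118, 45/59)
obs 5: x=2 → posterior Normal(25/29, 18/29)

mu_0=25/29, tau_0^2=18/29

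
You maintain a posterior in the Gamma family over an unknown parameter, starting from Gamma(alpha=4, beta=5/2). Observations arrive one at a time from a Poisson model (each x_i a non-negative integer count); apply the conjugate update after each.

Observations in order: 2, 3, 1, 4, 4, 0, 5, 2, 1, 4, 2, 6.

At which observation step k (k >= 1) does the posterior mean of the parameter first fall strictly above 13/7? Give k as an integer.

k = 2

obs 1: x=2 → posterior Gamma(6, 7/2)
obs 2: x=3 → posterior Gamma(9, 9/2)
obs 3: x=1 → posterior Gamma(10, 11/2)
obs 4: x=4 → posterior Gamma(14, 13/2)
obs 5: x=4 → posterior Gamma(18, 15/2)
obs 6: x=0 → posterior Gamma(18, 17/2)
obs 7: x=5 → posterior Gamma(23, 19/2)
obs 8: x=2 → posterior Gamma(25, 21/2)
obs 9: x=1 → posterior Gamma(26, 23/2)
obs 10: x=4 → posterior Gamma(30, 25/2)
obs 11: x=2 → posterior Gamma(32, 27/2)
obs 12: x=6 → posterior Gamma(38, 29/2)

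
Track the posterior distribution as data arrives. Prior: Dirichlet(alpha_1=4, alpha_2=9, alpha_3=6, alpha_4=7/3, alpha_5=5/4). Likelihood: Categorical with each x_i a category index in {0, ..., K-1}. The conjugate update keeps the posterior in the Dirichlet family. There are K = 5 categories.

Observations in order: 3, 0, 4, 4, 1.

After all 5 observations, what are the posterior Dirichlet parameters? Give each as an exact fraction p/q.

alpha_1=5, alpha_2=10, alpha_3=6, alpha_4=10/3, alpha_5=13/4

obs 1: x=3 → posterior Dirichlet(4, 9, 6, 10/3, 5/4)
obs 2: x=0 → posterior Dirichlet(5, 9, 6, 10/3, 5/4)
obs 3: x=4 → posterior Dirichlet(5, 9, 6, 10/3, 9/4)
obs 4: x=4 → posterior Dirichlet(5, 9, 6, 10/3, 13/4)
obs 5: x=1 → posterior Dirichlet(5, 10, 6, 10/3, 13/4)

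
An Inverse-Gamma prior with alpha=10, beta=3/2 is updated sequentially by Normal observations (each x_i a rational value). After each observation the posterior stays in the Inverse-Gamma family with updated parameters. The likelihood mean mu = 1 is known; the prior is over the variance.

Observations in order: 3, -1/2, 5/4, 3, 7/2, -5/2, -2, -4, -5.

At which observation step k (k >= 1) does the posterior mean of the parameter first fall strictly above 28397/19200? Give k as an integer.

obs 1: x=3 → posterior Inverse-Gamma(21/2, 7/2)
obs 2: x=-1/2 → posterior Inverse-Gamma(11, 37/8)
obs 3: x=5/4 → posterior Inverse-Gamma(23/2, 149/32)
obs 4: x=3 → posterior Inverse-Gamma(12, 213/32)
obs 5: x=7/2 → posterior Inverse-Gamma(25/2, 313/32)
obs 6: x=-5/2 → posterior Inverse-Gamma(13, 509/32)
obs 7: x=-2 → posterior Inverse-Gamma(27/2, 653/32)
obs 8: x=-4 → posterior Inverse-Gamma(14, 1053/32)
obs 9: x=-5 → posterior Inverse-Gamma(29/2, 1629/32)

k = 7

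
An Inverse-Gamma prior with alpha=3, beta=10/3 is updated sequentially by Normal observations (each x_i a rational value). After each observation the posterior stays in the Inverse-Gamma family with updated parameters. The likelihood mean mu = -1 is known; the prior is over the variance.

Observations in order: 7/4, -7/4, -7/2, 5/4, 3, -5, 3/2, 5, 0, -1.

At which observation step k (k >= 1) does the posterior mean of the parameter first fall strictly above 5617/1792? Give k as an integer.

k = 4

obs 1: x=7/4 → posterior Inverse-Gamma(7/2, 683/96)
obs 2: x=-7/4 → posterior Inverse-Gamma(4, 355/48)
obs 3: x=-7/2 → posterior Inverse-Gamma(9/2, 505/48)
obs 4: x=5/4 → posterior Inverse-Gamma(5, 1253/96)
obs 5: x=3 → posterior Inverse-Gamma(11/2, 2021/96)
obs 6: x=-5 → posterior Inverse-Gamma(6, 2789/96)
obs 7: x=3/2 → posterior Inverse-Gamma(13/2, 3089/96)
obs 8: x=5 → posterior Inverse-Gamma(7, 4817/96)
obs 9: x=0 → posterior Inverse-Gamma(15/2, 4865/96)
obs 10: x=-1 → posterior Inverse-Gamma(8, 4865/96)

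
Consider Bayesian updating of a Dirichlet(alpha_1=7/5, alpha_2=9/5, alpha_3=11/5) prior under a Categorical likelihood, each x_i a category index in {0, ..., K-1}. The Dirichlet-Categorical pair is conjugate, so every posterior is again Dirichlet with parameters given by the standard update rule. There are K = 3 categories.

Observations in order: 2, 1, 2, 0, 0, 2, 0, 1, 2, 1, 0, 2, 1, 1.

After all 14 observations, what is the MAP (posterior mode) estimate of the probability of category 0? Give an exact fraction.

11/41

obs 1: x=2 → posterior Dirichlet(7/5, 9/5, 16/5)
obs 2: x=1 → posterior Dirichlet(7/5, 14/5, 16/5)
obs 3: x=2 → posterior Dirichlet(7/5, 14/5, 21/5)
obs 4: x=0 → posterior Dirichlet(12/5, 14/5, 21/5)
obs 5: x=0 → posterior Dirichlet(17/5, 14/5, 21/5)
obs 6: x=2 → posterior Dirichlet(17/5, 14/5, 26/5)
obs 7: x=0 → posterior Dirichlet(22/5, 14/5, 26/5)
obs 8: x=1 → posterior Dirichlet(22/5, 19/5, 26/5)
obs 9: x=2 → posterior Dirichlet(22/5, 19/5, 31/5)
obs 10: x=1 → posterior Dirichlet(22/5, 24/5, 31/5)
obs 11: x=0 → posterior Dirichlet(27/5, 24/5, 31/5)
obs 12: x=2 → posterior Dirichlet(27/5, 24/5, 36/5)
obs 13: x=1 → posterior Dirichlet(27/5, 29/5, 36/5)
obs 14: x=1 → posterior Dirichlet(27/5, 34/5, 36/5)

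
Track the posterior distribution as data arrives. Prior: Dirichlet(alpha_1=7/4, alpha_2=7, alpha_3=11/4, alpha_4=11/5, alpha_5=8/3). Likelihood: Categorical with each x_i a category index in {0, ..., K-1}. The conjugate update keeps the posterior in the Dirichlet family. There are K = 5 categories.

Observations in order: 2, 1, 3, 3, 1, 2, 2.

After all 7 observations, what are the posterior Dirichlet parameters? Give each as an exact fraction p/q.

obs 1: x=2 → posterior Dirichlet(7/4, 7, 15/4, 11/5, 8/3)
obs 2: x=1 → posterior Dirichlet(7/4, 8, 15/4, 11/5, 8/3)
obs 3: x=3 → posterior Dirichlet(7/4, 8, 15/4, 16/5, 8/3)
obs 4: x=3 → posterior Dirichlet(7/4, 8, 15/4, 21/5, 8/3)
obs 5: x=1 → posterior Dirichlet(7/4, 9, 15/4, 21/5, 8/3)
obs 6: x=2 → posterior Dirichlet(7/4, 9, 19/4, 21/5, 8/3)
obs 7: x=2 → posterior Dirichlet(7/4, 9, 23/4, 21/5, 8/3)

alpha_1=7/4, alpha_2=9, alpha_3=23/4, alpha_4=21/5, alpha_5=8/3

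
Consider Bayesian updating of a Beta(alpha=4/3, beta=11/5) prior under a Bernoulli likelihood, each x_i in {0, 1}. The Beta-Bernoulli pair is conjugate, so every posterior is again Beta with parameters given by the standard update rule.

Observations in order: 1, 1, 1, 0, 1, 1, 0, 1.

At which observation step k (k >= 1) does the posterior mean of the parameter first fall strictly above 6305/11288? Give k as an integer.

obs 1: x=1 → posterior Beta(7/3, 11/5)
obs 2: x=1 → posterior Beta(10/3, 11/5)
obs 3: x=1 → posterior Beta(13/3, 11/5)
obs 4: x=0 → posterior Beta(13/3, 16/5)
obs 5: x=1 → posterior Beta(16/3, 16/5)
obs 6: x=1 → posterior Beta(19/3, 16/5)
obs 7: x=0 → posterior Beta(19/3, 21/5)
obs 8: x=1 → posterior Beta(22/3, 21/5)

k = 2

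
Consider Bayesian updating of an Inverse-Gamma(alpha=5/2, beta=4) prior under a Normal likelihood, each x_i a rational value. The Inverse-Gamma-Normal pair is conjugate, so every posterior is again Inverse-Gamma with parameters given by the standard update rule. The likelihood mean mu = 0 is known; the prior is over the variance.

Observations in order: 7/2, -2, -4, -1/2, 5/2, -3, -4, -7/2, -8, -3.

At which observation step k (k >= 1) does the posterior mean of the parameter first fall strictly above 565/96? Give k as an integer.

k = 3

obs 1: x=7/2 → posterior Inverse-Gamma(3, 81/8)
obs 2: x=-2 → posterior Inverse-Gamma(7/2, 97/8)
obs 3: x=-4 → posterior Inverse-Gamma(4, 161/8)
obs 4: x=-1/2 → posterior Inverse-Gamma(9/2, 81/4)
obs 5: x=5/2 → posterior Inverse-Gamma(5, 187/8)
obs 6: x=-3 → posterior Inverse-Gamma(11/2, 223/8)
obs 7: x=-4 → posterior Inverse-Gamma(6, 287/8)
obs 8: x=-7/2 → posterior Inverse-Gamma(13/2, 42)
obs 9: x=-8 → posterior Inverse-Gamma(7, 74)
obs 10: x=-3 → posterior Inverse-Gamma(15/2, 157/2)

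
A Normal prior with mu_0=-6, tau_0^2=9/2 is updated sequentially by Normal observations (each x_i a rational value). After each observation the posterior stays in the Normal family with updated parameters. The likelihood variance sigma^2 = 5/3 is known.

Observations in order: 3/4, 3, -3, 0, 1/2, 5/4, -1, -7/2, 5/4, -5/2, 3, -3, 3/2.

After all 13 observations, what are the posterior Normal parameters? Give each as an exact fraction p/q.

obs 1: x=3/4 → posterior Normal(-159/148, 45/37)
obs 2: x=3 → posterior Normal(165/256, 45/64)
obs 3: x=-3 → posterior Normal(-159/364, 45/91)
obs 4: x=0 → posterior Normal(-159/472, 45/118)
obs 5: x=1/2 → posterior Normal(-21/116, 9/29)
obs 6: x=5/4 → posterior Normal(15/344, 45/172)
obs 7: x=-1 → posterior Normal(-39/398, 45/199)
obs 8: x=-7/2 → posterior Normal(-57/113, 45/226)
obs 9: x=5/4 → posterior Normal(-321/1012, 45/253)
obs 10: x=-5/2 → posterior Normal(-591/1120, 9/56)
obs 11: x=3 → posterior Normal(-267/1228, 45/307)
obs 12: x=-3 → posterior Normal(-591/1336, 45/334)
obs 13: x=3/2 → posterior Normal(-429/1444, 45/361)

mu_0=-429/1444, tau_0^2=45/361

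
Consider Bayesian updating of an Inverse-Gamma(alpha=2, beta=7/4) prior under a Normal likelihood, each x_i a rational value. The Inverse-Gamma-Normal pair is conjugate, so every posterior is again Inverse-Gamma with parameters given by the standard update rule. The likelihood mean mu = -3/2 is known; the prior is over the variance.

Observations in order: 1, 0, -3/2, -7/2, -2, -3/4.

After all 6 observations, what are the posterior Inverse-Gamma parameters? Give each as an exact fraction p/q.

alpha=5, beta=269/32

obs 1: x=1 → posterior Inverse-Gamma(5/2, 39/8)
obs 2: x=0 → posterior Inverse-Gamma(3, 6)
obs 3: x=-3/2 → posterior Inverse-Gamma(7/2, 6)
obs 4: x=-7/2 → posterior Inverse-Gamma(4, 8)
obs 5: x=-2 → posterior Inverse-Gamma(9/2, 65/8)
obs 6: x=-3/4 → posterior Inverse-Gamma(5, 269/32)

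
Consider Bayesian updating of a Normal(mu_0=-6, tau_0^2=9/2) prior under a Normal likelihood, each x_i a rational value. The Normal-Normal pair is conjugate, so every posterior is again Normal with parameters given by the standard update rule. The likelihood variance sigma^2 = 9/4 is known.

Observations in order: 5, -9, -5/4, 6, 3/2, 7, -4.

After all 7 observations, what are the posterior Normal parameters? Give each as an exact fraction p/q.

mu_0=3/10, tau_0^2=3/10

obs 1: x=5 → posterior Normal(4/3, 3/2)
obs 2: x=-9 → posterior Normal(-14/5, 9/10)
obs 3: x=-5/4 → posterior Normal(-33/14, 9/14)
obs 4: x=6 → posterior Normal(-1/2, 1/2)
obs 5: x=3/2 → posterior Normal(-3/22, 9/22)
obs 6: x=7 → posterior Normal(25/26, 9/26)
obs 7: x=-4 → posterior Normal(3/10, 3/10)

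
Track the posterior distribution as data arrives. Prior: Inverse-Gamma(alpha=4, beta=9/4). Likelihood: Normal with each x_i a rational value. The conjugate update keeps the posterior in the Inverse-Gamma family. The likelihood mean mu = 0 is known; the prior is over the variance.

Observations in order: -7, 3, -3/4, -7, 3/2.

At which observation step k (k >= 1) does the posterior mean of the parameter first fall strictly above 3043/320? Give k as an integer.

obs 1: x=-7 → posterior Inverse-Gamma(9/2, 107/4)
obs 2: x=3 → posterior Inverse-Gamma(5, 125/4)
obs 3: x=-3/4 → posterior Inverse-Gamma(11/2, 1009/32)
obs 4: x=-7 → posterior Inverse-Gamma(6, 1793/32)
obs 5: x=3/2 → posterior Inverse-Gamma(13/2, 1829/32)

k = 4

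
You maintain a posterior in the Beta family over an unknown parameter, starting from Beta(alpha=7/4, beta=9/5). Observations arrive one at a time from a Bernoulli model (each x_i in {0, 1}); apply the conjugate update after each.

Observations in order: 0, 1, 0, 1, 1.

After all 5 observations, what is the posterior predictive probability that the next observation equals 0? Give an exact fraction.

4/9

obs 1: x=0 → posterior Beta(7/4, 14/5)
obs 2: x=1 → posterior Beta(11/4, 14/5)
obs 3: x=0 → posterior Beta(11/4, 19/5)
obs 4: x=1 → posterior Beta(15/4, 19/5)
obs 5: x=1 → posterior Beta(19/4, 19/5)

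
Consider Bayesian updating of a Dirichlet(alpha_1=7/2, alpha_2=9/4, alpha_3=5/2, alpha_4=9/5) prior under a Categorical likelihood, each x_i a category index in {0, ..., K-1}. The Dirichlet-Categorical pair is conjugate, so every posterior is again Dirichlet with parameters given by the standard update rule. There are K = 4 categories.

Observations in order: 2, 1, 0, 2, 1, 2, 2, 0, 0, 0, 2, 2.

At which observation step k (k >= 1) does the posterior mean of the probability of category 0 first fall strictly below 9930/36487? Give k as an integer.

k = 7

obs 1: x=2 → posterior Dirichlet(7/2, 9/4, 7/2, 9/5)
obs 2: x=1 → posterior Dirichlet(7/2, 13/4, 7/2, 9/5)
obs 3: x=0 → posterior Dirichlet(9/2, 13/4, 7/2, 9/5)
obs 4: x=2 → posterior Dirichlet(9/2, 13/4, 9/2, 9/5)
obs 5: x=1 → posterior Dirichlet(9/2, 17/4, 9/2, 9/5)
obs 6: x=2 → posterior Dirichlet(9/2, 17/4, 11/2, 9/5)
obs 7: x=2 → posterior Dirichlet(9/2, 17/4, 13/2, 9/5)
obs 8: x=0 → posterior Dirichlet(11/2, 17/4, 13/2, 9/5)
obs 9: x=0 → posterior Dirichlet(13/2, 17/4, 13/2, 9/5)
obs 10: x=0 → posterior Dirichlet(15/2, 17/4, 13/2, 9/5)
obs 11: x=2 → posterior Dirichlet(15/2, 17/4, 15/2, 9/5)
obs 12: x=2 → posterior Dirichlet(15/2, 17/4, 17/2, 9/5)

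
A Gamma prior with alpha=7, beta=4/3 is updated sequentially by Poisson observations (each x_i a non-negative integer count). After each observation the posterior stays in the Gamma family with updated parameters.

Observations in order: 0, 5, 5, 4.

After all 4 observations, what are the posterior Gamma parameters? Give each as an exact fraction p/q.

alpha=21, beta=16/3

obs 1: x=0 → posterior Gamma(7, 7/3)
obs 2: x=5 → posterior Gamma(12, 10/3)
obs 3: x=5 → posterior Gamma(17, 13/3)
obs 4: x=4 → posterior Gamma(21, 16/3)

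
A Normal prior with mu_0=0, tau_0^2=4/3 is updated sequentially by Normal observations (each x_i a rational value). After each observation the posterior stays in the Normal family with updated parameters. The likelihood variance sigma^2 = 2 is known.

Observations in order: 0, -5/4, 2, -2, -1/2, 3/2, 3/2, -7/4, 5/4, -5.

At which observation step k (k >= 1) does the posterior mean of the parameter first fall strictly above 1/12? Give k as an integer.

obs 1: x=0 → posterior Normal(0, 4/5)
obs 2: x=-5/4 → posterior Normal(-5/14, 4/7)
obs 3: x=2 → posterior Normal(1/6, 4/9)
obs 4: x=-2 → posterior Normal(-5/22, 4/11)
obs 5: x=-1/2 → posterior Normal(-7/26, 4/13)
obs 6: x=3/2 → posterior Normal(-1/30, 4/15)
obs 7: x=3/2 → posterior Normal(5/34, 4/17)
obs 8: x=-7/4 → posterior Normal(-1/19, 4/19)
obs 9: x=5/4 → posterior Normal(1/14, 4/21)
obs 10: x=-5 → posterior Normal(-17/46, 4/23)

k = 3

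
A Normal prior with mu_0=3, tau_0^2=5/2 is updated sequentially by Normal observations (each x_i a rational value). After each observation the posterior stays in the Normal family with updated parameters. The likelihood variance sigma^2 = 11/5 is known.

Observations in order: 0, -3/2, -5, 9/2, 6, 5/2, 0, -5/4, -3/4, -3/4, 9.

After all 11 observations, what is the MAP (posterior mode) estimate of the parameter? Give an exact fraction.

obs 1: x=0 → posterior Normal(66/47, 55/47)
obs 2: x=-3/2 → posterior Normal(19/48, 55/72)
obs 3: x=-5 → posterior Normal(-193/194, 55/97)
obs 4: x=9/2 → posterior Normal(8/61, 55/122)
obs 5: x=6 → posterior Normal(166/147, 55/147)
obs 6: x=5/2 → posterior Normal(457/344, 55/172)
obs 7: x=0 → posterior Normal(457/394, 55/197)
obs 8: x=-5/4 → posterior Normal(263/296, 55/222)
obs 9: x=-3/4 → posterior Normal(357/494, 55/247)
obs 10: x=-3/4 → posterior Normal(639/1088, 55/272)
obs 11: x=9 → posterior Normal(57/44, 5/27)

57/44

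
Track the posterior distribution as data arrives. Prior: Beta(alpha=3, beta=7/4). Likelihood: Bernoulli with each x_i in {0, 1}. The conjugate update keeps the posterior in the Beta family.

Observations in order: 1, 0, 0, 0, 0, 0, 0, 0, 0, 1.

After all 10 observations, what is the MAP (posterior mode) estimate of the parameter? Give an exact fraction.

obs 1: x=1 → posterior Beta(4, 7/4)
obs 2: x=0 → posterior Beta(4, 11/4)
obs 3: x=0 → posterior Beta(4, 15/4)
obs 4: x=0 → posterior Beta(4, 19/4)
obs 5: x=0 → posterior Beta(4, 23/4)
obs 6: x=0 → posterior Beta(4, 27/4)
obs 7: x=0 → posterior Beta(4, 31/4)
obs 8: x=0 → posterior Beta(4, 35/4)
obs 9: x=0 → posterior Beta(4, 39/4)
obs 10: x=1 → posterior Beta(5, 39/4)

16/51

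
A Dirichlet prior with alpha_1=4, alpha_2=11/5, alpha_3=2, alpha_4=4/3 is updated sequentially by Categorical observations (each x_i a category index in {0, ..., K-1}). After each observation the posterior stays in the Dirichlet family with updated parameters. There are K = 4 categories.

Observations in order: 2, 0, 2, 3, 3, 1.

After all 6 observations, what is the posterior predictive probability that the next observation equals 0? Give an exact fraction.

obs 1: x=2 → posterior Dirichlet(4, 11/5, 3, 4/3)
obs 2: x=0 → posterior Dirichlet(5, 11/5, 3, 4/3)
obs 3: x=2 → posterior Dirichlet(5, 11/5, 4, 4/3)
obs 4: x=3 → posterior Dirichlet(5, 11/5, 4, 7/3)
obs 5: x=3 → posterior Dirichlet(5, 11/5, 4, 10/3)
obs 6: x=1 → posterior Dirichlet(5, 16/5, 4, 10/3)

75/233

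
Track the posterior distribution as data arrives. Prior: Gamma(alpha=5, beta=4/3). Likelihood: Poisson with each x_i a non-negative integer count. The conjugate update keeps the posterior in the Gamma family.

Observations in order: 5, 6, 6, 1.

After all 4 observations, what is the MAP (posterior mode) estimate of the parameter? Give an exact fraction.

33/8

obs 1: x=5 → posterior Gamma(10, 7/3)
obs 2: x=6 → posterior Gamma(16, 10/3)
obs 3: x=6 → posterior Gamma(22, 13/3)
obs 4: x=1 → posterior Gamma(23, 16/3)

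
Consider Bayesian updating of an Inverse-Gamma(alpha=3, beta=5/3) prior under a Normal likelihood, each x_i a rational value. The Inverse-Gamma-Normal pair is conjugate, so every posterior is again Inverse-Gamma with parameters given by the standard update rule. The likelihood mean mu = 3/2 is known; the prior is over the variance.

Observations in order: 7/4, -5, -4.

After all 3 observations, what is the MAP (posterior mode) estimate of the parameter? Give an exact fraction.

3643/528

obs 1: x=7/4 → posterior Inverse-Gamma(7/2, 163/96)
obs 2: x=-5 → posterior Inverse-Gamma(4, 2191/96)
obs 3: x=-4 → posterior Inverse-Gamma(9/2, 3643/96)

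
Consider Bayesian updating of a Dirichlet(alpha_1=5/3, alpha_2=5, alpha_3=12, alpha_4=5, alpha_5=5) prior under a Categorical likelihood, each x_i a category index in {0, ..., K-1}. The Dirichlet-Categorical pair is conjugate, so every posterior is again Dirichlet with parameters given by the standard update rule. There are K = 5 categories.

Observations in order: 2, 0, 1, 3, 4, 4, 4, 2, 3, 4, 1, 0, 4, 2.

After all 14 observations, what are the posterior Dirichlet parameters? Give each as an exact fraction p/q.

obs 1: x=2 → posterior Dirichlet(5/3, 5, 13, 5, 5)
obs 2: x=0 → posterior Dirichlet(8/3, 5, 13, 5, 5)
obs 3: x=1 → posterior Dirichlet(8/3, 6, 13, 5, 5)
obs 4: x=3 → posterior Dirichlet(8/3, 6, 13, 6, 5)
obs 5: x=4 → posterior Dirichlet(8/3, 6, 13, 6, 6)
obs 6: x=4 → posterior Dirichlet(8/3, 6, 13, 6, 7)
obs 7: x=4 → posterior Dirichlet(8/3, 6, 13, 6, 8)
obs 8: x=2 → posterior Dirichlet(8/3, 6, 14, 6, 8)
obs 9: x=3 → posterior Dirichlet(8/3, 6, 14, 7, 8)
obs 10: x=4 → posterior Dirichlet(8/3, 6, 14, 7, 9)
obs 11: x=1 → posterior Dirichlet(8/3, 7, 14, 7, 9)
obs 12: x=0 → posterior Dirichlet(11/3, 7, 14, 7, 9)
obs 13: x=4 → posterior Dirichlet(11/3, 7, 14, 7, 10)
obs 14: x=2 → posterior Dirichlet(11/3, 7, 15, 7, 10)

alpha_1=11/3, alpha_2=7, alpha_3=15, alpha_4=7, alpha_5=10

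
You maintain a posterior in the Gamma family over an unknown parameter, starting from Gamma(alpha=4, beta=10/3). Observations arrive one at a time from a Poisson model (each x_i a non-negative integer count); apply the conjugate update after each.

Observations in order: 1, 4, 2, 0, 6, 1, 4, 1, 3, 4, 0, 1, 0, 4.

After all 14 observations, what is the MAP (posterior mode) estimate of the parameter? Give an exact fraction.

51/26

obs 1: x=1 → posterior Gamma(5, 13/3)
obs 2: x=4 → posterior Gamma(9, 16/3)
obs 3: x=2 → posterior Gamma(11, 19/3)
obs 4: x=0 → posterior Gamma(11, 22/3)
obs 5: x=6 → posterior Gamma(17, 25/3)
obs 6: x=1 → posterior Gamma(18, 28/3)
obs 7: x=4 → posterior Gamma(22, 31/3)
obs 8: x=1 → posterior Gamma(23, 34/3)
obs 9: x=3 → posterior Gamma(26, 37/3)
obs 10: x=4 → posterior Gamma(30, 40/3)
obs 11: x=0 → posterior Gamma(30, 43/3)
obs 12: x=1 → posterior Gamma(31, 46/3)
obs 13: x=0 → posterior Gamma(31, 49/3)
obs 14: x=4 → posterior Gamma(35, 52/3)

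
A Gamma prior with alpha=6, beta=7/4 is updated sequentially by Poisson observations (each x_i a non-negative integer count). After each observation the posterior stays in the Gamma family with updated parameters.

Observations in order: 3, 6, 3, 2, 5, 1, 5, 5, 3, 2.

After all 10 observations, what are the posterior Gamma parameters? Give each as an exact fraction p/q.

alpha=41, beta=47/4

obs 1: x=3 → posterior Gamma(9, 11/4)
obs 2: x=6 → posterior Gamma(15, 15/4)
obs 3: x=3 → posterior Gamma(18, 19/4)
obs 4: x=2 → posterior Gamma(20, 23/4)
obs 5: x=5 → posterior Gamma(25, 27/4)
obs 6: x=1 → posterior Gamma(26, 31/4)
obs 7: x=5 → posterior Gamma(31, 35/4)
obs 8: x=5 → posterior Gamma(36, 39/4)
obs 9: x=3 → posterior Gamma(39, 43/4)
obs 10: x=2 → posterior Gamma(41, 47/4)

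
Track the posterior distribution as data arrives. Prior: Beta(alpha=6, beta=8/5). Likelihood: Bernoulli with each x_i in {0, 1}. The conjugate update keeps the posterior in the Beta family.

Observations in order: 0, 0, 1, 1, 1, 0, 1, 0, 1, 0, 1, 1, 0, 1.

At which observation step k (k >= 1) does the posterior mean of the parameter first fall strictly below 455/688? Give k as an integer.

k = 2

obs 1: x=0 → posterior Beta(6, 13/5)
obs 2: x=0 → posterior Beta(6, 18/5)
obs 3: x=1 → posterior Beta(7, 18/5)
obs 4: x=1 → posterior Beta(8, 18/5)
obs 5: x=1 → posterior Beta(9, 18/5)
obs 6: x=0 → posterior Beta(9, 23/5)
obs 7: x=1 → posterior Beta(10, 23/5)
obs 8: x=0 → posterior Beta(10, 28/5)
obs 9: x=1 → posterior Beta(11, 28/5)
obs 10: x=0 → posterior Beta(11, 33/5)
obs 11: x=1 → posterior Beta(12, 33/5)
obs 12: x=1 → posterior Beta(13, 33/5)
obs 13: x=0 → posterior Beta(13, 38/5)
obs 14: x=1 → posterior Beta(14, 38/5)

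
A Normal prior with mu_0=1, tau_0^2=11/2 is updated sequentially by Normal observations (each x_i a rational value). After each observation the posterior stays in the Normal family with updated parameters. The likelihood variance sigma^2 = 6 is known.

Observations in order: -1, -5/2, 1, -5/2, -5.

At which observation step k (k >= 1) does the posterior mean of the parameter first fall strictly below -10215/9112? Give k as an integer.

k = 5

obs 1: x=-1 → posterior Normal(1/23, 66/23)
obs 2: x=-5/2 → posterior Normal(-53/68, 33/17)
obs 3: x=1 → posterior Normal(-31/90, 22/15)
obs 4: x=-5/2 → posterior Normal(-43/56, 33/28)
obs 5: x=-5 → posterior Normal(-98/67, 66/67)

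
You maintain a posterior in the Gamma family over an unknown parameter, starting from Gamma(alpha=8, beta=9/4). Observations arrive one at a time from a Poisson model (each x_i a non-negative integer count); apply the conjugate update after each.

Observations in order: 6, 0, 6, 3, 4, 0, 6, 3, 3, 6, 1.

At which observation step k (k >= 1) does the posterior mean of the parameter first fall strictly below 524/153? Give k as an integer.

k = 2

obs 1: x=6 → posterior Gamma(14, 13/4)
obs 2: x=0 → posterior Gamma(14, 17/4)
obs 3: x=6 → posterior Gamma(20, 21/4)
obs 4: x=3 → posterior Gamma(23, 25/4)
obs 5: x=4 → posterior Gamma(27, 29/4)
obs 6: x=0 → posterior Gamma(27, 33/4)
obs 7: x=6 → posterior Gamma(33, 37/4)
obs 8: x=3 → posterior Gamma(36, 41/4)
obs 9: x=3 → posterior Gamma(39, 45/4)
obs 10: x=6 → posterior Gamma(45, 49/4)
obs 11: x=1 → posterior Gamma(46, 53/4)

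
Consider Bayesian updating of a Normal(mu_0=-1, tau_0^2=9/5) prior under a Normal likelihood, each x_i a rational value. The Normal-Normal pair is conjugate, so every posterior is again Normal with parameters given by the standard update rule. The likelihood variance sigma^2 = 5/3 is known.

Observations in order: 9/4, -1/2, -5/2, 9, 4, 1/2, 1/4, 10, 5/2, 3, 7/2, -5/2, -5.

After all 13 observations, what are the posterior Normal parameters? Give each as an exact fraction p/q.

obs 1: x=9/4 → posterior Normal(11/16, 45/52)
obs 2: x=-1/2 → posterior Normal(89/316, 45/79)
obs 3: x=-5/2 → posterior Normal(-181/424, 45/106)
obs 4: x=9 → posterior Normal(113/76, 45/133)
obs 5: x=4 → posterior Normal(1223/640, 9/32)
obs 6: x=1/2 → posterior Normal(1277/748, 45/187)
obs 7: x=1/4 → posterior Normal(163/107, 45/214)
obs 8: x=10 → posterior Normal(596/241, 45/241)
obs 9: x=5/2 → posterior Normal(1327/536, 45/268)
obs 10: x=3 → posterior Normal(1489/590, 9/59)
obs 11: x=7/2 → posterior Normal(839/322, 45/322)
obs 12: x=-5/2 → posterior Normal(1543/698, 45/349)
obs 13: x=-5 → posterior Normal(1273/752, 45/376)

mu_0=1273/752, tau_0^2=45/376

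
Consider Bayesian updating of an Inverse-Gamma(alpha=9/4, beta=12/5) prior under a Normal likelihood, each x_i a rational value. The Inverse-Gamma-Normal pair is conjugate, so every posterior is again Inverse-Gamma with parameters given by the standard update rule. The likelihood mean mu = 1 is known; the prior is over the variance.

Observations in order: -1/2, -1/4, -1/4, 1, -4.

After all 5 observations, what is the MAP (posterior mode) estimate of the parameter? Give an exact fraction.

1407/460

obs 1: x=-1/2 → posterior Inverse-Gamma(11/4, 141/40)
obs 2: x=-1/4 → posterior Inverse-Gamma(13/4, 689/160)
obs 3: x=-1/4 → posterior Inverse-Gamma(15/4, 407/80)
obs 4: x=1 → posterior Inverse-Gamma(17/4, 407/80)
obs 5: x=-4 → posterior Inverse-Gamma(19/4, 1407/80)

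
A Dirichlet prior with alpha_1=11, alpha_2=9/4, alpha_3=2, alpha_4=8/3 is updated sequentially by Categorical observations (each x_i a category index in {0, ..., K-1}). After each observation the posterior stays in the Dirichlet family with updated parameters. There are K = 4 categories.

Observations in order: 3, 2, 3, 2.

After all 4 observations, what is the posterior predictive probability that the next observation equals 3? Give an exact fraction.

56/263

obs 1: x=3 → posterior Dirichlet(11, 9/4, 2, 11/3)
obs 2: x=2 → posterior Dirichlet(11, 9/4, 3, 11/3)
obs 3: x=3 → posterior Dirichlet(11, 9/4, 3, 14/3)
obs 4: x=2 → posterior Dirichlet(11, 9/4, 4, 14/3)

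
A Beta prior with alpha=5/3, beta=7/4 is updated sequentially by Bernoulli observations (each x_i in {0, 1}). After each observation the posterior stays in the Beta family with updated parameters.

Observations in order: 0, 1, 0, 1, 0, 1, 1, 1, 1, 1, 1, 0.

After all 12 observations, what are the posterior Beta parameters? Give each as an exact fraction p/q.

obs 1: x=0 → posterior Beta(5/3, 11/4)
obs 2: x=1 → posterior Beta(8/3, 11/4)
obs 3: x=0 → posterior Beta(8/3, 15/4)
obs 4: x=1 → posterior Beta(11/3, 15/4)
obs 5: x=0 → posterior Beta(11/3, 19/4)
obs 6: x=1 → posterior Beta(14/3, 19/4)
obs 7: x=1 → posterior Beta(17/3, 19/4)
obs 8: x=1 → posterior Beta(20/3, 19/4)
obs 9: x=1 → posterior Beta(23/3, 19/4)
obs 10: x=1 → posterior Beta(26/3, 19/4)
obs 11: x=1 → posterior Beta(29/3, 19/4)
obs 12: x=0 → posterior Beta(29/3, 23/4)

alpha=29/3, beta=23/4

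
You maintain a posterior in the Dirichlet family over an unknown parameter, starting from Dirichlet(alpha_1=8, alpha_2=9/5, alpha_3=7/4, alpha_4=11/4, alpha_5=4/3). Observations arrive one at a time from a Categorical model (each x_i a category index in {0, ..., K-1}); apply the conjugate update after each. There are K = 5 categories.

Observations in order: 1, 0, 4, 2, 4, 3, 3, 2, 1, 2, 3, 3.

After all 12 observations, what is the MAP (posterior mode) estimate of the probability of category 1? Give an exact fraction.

obs 1: x=1 → posterior Dirichlet(8, 14/5, 7/4, 11/4, 4/3)
obs 2: x=0 → posterior Dirichlet(9, 14/5, 7/4, 11/4, 4/3)
obs 3: x=4 → posterior Dirichlet(9, 14/5, 7/4, 11/4, 7/3)
obs 4: x=2 → posterior Dirichlet(9, 14/5, 11/4, 11/4, 7/3)
obs 5: x=4 → posterior Dirichlet(9, 14/5, 11/4, 11/4, 10/3)
obs 6: x=3 → posterior Dirichlet(9, 14/5, 11/4, 15/4, 10/3)
obs 7: x=3 → posterior Dirichlet(9, 14/5, 11/4, 19/4, 10/3)
obs 8: x=2 → posterior Dirichlet(9, 14/5, 15/4, 19/4, 10/3)
obs 9: x=1 → posterior Dirichlet(9, 19/5, 15/4, 19/4, 10/3)
obs 10: x=2 → posterior Dirichlet(9, 19/5, 19/4, 19/4, 10/3)
obs 11: x=3 → posterior Dirichlet(9, 19/5, 19/4, 23/4, 10/3)
obs 12: x=3 → posterior Dirichlet(9, 19/5, 19/4, 27/4, 10/3)

12/97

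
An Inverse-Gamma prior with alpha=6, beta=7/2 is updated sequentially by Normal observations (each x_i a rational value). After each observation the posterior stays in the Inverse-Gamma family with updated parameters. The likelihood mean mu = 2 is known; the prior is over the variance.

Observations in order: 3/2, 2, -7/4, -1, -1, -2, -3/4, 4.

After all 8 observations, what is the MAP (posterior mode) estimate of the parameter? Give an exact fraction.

535/176

obs 1: x=3/2 → posterior Inverse-Gamma(13/2, 29/8)
obs 2: x=2 → posterior Inverse-Gamma(7, 29/8)
obs 3: x=-7/4 → posterior Inverse-Gamma(15/2, 341/32)
obs 4: x=-1 → posterior Inverse-Gamma(8, 485/32)
obs 5: x=-1 → posterior Inverse-Gamma(17/2, 629/32)
obs 6: x=-2 → posterior Inverse-Gamma(9, 885/32)
obs 7: x=-3/4 → posterior Inverse-Gamma(19/2, 503/16)
obs 8: x=4 → posterior Inverse-Gamma(10, 535/16)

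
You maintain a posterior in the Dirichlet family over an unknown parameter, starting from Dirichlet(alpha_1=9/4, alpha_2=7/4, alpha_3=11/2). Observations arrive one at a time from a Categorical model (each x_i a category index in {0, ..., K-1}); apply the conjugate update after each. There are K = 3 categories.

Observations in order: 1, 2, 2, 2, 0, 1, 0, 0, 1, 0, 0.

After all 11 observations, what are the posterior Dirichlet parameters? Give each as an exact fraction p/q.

alpha_1=29/4, alpha_2=19/4, alpha_3=17/2

obs 1: x=1 → posterior Dirichlet(9/4, 11/4, 11/2)
obs 2: x=2 → posterior Dirichlet(9/4, 11/4, 13/2)
obs 3: x=2 → posterior Dirichlet(9/4, 11/4, 15/2)
obs 4: x=2 → posterior Dirichlet(9/4, 11/4, 17/2)
obs 5: x=0 → posterior Dirichlet(13/4, 11/4, 17/2)
obs 6: x=1 → posterior Dirichlet(13/4, 15/4, 17/2)
obs 7: x=0 → posterior Dirichlet(17/4, 15/4, 17/2)
obs 8: x=0 → posterior Dirichlet(21/4, 15/4, 17/2)
obs 9: x=1 → posterior Dirichlet(21/4, 19/4, 17/2)
obs 10: x=0 → posterior Dirichlet(25/4, 19/4, 17/2)
obs 11: x=0 → posterior Dirichlet(29/4, 19/4, 17/2)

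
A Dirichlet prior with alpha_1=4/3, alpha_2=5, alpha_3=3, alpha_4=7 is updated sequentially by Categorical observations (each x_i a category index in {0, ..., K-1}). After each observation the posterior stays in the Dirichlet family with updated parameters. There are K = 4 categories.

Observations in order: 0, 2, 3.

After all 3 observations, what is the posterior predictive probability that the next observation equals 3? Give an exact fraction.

obs 1: x=0 → posterior Dirichlet(7/3, 5, 3, 7)
obs 2: x=2 → posterior Dirichlet(7/3, 5, 4, 7)
obs 3: x=3 → posterior Dirichlet(7/3, 5, 4, 8)

12/29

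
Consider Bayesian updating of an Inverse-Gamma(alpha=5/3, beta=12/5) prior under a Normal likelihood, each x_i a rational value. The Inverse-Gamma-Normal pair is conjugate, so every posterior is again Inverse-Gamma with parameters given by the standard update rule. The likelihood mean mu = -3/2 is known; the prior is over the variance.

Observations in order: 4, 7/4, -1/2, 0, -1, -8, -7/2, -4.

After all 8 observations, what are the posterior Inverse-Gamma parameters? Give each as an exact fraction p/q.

alpha=17/3, beta=8129/160

obs 1: x=4 → posterior Inverse-Gamma(13/6, 701/40)
obs 2: x=7/4 → posterior Inverse-Gamma(8/3, 3649/160)
obs 3: x=-1/2 → posterior Inverse-Gamma(19/6, 3729/160)
obs 4: x=0 → posterior Inverse-Gamma(11/3, 3909/160)
obs 5: x=-1 → posterior Inverse-Gamma(25/6, 3929/160)
obs 6: x=-8 → posterior Inverse-Gamma(14/3, 7309/160)
obs 7: x=-7/2 → posterior Inverse-Gamma(31/6, 7629/160)
obs 8: x=-4 → posterior Inverse-Gamma(17/3, 8129/160)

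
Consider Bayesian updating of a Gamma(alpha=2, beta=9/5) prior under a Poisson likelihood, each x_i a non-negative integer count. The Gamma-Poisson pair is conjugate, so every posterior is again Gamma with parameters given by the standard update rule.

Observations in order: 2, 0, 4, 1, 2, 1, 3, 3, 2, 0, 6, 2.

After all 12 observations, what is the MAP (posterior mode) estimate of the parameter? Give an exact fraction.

obs 1: x=2 → posterior Gamma(4, 14/5)
obs 2: x=0 → posterior Gamma(4, 19/5)
obs 3: x=4 → posterior Gamma(8, 24/5)
obs 4: x=1 → posterior Gamma(9, 29/5)
obs 5: x=2 → posterior Gamma(11, 34/5)
obs 6: x=1 → posterior Gamma(12, 39/5)
obs 7: x=3 → posterior Gamma(15, 44/5)
obs 8: x=3 → posterior Gamma(18, 49/5)
obs 9: x=2 → posterior Gamma(20, 54/5)
obs 10: x=0 → posterior Gamma(20, 59/5)
obs 11: x=6 → posterior Gamma(26, 64/5)
obs 12: x=2 → posterior Gamma(28, 69/5)

45/23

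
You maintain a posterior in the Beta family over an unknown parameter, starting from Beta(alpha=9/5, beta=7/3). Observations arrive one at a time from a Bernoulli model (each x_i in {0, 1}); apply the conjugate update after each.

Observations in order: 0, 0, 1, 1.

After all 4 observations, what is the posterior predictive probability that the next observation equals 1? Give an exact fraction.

obs 1: x=0 → posterior Beta(9/5, 10/3)
obs 2: x=0 → posterior Beta(9/5, 13/3)
obs 3: x=1 → posterior Beta(14/5, 13/3)
obs 4: x=1 → posterior Beta(19/5, 13/3)

57/122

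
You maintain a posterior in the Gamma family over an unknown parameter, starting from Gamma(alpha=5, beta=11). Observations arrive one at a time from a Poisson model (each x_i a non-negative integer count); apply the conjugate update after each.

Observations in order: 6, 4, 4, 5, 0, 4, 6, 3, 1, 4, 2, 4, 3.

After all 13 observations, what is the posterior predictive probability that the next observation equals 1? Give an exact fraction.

obs 1: x=6 → posterior Gamma(11, 12)
obs 2: x=4 → posterior Gamma(15, 13)
obs 3: x=4 → posterior Gamma(19, 14)
obs 4: x=5 → posterior Gamma(24, 15)
obs 5: x=0 → posterior Gamma(24, 16)
obs 6: x=4 → posterior Gamma(28, 17)
obs 7: x=6 → posterior Gamma(34, 18)
obs 8: x=3 → posterior Gamma(37, 19)
obs 9: x=1 → posterior Gamma(38, 20)
obs 10: x=4 → posterior Gamma(42, 21)
obs 11: x=2 → posterior Gamma(44, 22)
obs 12: x=4 → posterior Gamma(48, 23)
obs 13: x=3 → posterior Gamma(51, 24)

1254132733754492587656090988764224881589542944411150723863596630460596224/4930380657631323783823303533017413935457540219431393779814243316650390625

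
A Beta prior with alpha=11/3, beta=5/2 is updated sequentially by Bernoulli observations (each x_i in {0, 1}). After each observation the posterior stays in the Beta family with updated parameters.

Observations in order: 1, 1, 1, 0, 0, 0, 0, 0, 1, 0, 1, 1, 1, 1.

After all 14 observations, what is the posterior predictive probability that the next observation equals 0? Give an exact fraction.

51/121

obs 1: x=1 → posterior Beta(14/3, 5/2)
obs 2: x=1 → posterior Beta(17/3, 5/2)
obs 3: x=1 → posterior Beta(20/3, 5/2)
obs 4: x=0 → posterior Beta(20/3, 7/2)
obs 5: x=0 → posterior Beta(20/3, 9/2)
obs 6: x=0 → posterior Beta(20/3, 11/2)
obs 7: x=0 → posterior Beta(20/3, 13/2)
obs 8: x=0 → posterior Beta(20/3, 15/2)
obs 9: x=1 → posterior Beta(23/3, 15/2)
obs 10: x=0 → posterior Beta(23/3, 17/2)
obs 11: x=1 → posterior Beta(26/3, 17/2)
obs 12: x=1 → posterior Beta(29/3, 17/2)
obs 13: x=1 → posterior Beta(32/3, 17/2)
obs 14: x=1 → posterior Beta(35/3, 17/2)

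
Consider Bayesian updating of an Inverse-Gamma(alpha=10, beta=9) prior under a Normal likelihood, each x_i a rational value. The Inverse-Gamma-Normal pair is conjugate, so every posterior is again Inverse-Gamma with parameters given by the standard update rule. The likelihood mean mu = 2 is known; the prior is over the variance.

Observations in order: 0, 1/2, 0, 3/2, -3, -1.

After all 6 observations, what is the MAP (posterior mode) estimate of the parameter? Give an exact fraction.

125/56

obs 1: x=0 → posterior Inverse-Gamma(21/2, 11)
obs 2: x=1/2 → posterior Inverse-Gamma(11, 97/8)
obs 3: x=0 → posterior Inverse-Gamma(23/2, 113/8)
obs 4: x=3/2 → posterior Inverse-Gamma(12, 57/4)
obs 5: x=-3 → posterior Inverse-Gamma(25/2, 107/4)
obs 6: x=-1 → posterior Inverse-Gamma(13, 125/4)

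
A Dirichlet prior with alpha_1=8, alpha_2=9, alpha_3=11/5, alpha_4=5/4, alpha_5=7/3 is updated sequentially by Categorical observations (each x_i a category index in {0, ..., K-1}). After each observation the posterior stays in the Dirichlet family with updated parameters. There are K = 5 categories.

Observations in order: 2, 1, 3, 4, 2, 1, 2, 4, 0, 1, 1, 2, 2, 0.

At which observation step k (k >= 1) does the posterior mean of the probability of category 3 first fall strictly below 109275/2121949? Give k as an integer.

obs 1: x=2 → posterior Dirichlet(8, 9, 16/5, 5/4, 7/3)
obs 2: x=1 → posterior Dirichlet(8, 10, 16/5, 5/4, 7/3)
obs 3: x=3 → posterior Dirichlet(8, 10, 16/5, 9/4, 7/3)
obs 4: x=4 → posterior Dirichlet(8, 10, 16/5, 9/4, 10/3)
obs 5: x=2 → posterior Dirichlet(8, 10, 21/5, 9/4, 10/3)
obs 6: x=1 → posterior Dirichlet(8, 11, 21/5, 9/4, 10/3)
obs 7: x=2 → posterior Dirichlet(8, 11, 26/5, 9/4, 10/3)
obs 8: x=4 → posterior Dirichlet(8, 11, 26/5, 9/4, 13/3)
obs 9: x=0 → posterior Dirichlet(9, 11, 26/5, 9/4, 13/3)
obs 10: x=1 → posterior Dirichlet(9, 12, 26/5, 9/4, 13/3)
obs 11: x=1 → posterior Dirichlet(9, 13, 26/5, 9/4, 13/3)
obs 12: x=2 → posterior Dirichlet(9, 13, 31/5, 9/4, 13/3)
obs 13: x=2 → posterior Dirichlet(9, 13, 36/5, 9/4, 13/3)
obs 14: x=0 → posterior Dirichlet(10, 13, 36/5, 9/4, 13/3)

k = 2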